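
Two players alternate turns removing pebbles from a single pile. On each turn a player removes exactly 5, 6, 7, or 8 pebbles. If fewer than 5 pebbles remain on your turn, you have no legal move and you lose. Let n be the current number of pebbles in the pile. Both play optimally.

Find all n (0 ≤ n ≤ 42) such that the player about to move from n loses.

Work bottom-up. With no move the player to move loses. Otherwise the position is W if at least one move leads to an L position for the opponent, and L if every move leads to a W.
n=0: no move → L
n=1: no move → L
n=2: no move → L
n=3: no move → L
n=4: no move → L
n=5: →0(L), so W
n=6: →1(L), so W
n=7: →2(L), so W
n=8: →3(L), so W
n=9: →4(L), so W
n=10: →4(L), so W
n=11: →4(L), so W
n=12: →4(L), so W
n=13: →8(W), 7(W), 6(W), 5(W) — all W, so L
n=14: →9(W), 8(W), 7(W), 6(W) — all W, so L
n=15: →10(W), 9(W), 8(W), 7(W) — all W, so L
n=16: →11(W), 10(W), 9(W), 8(W) — all W, so L
n=17: →12(W), 11(W), 10(W), 9(W) — all W, so L
n=18: →13(L), so W
n=19: →14(L), so W
n=20: →15(L), so W
n=21: →16(L), so W
n=22: →17(L), so W
n=23: →17(L), so W
n=24: →17(L), so W
n=25: →17(L), so W
n=26: →21(W), 20(W), 19(W), 18(W) — all W, so L
n=27: →22(W), 21(W), 20(W), 19(W) — all W, so L
n=28: →23(W), 22(W), 21(W), 20(W) — all W, so L
n=29: →24(W), 23(W), 22(W), 21(W) — all W, so L
n=30: →25(W), 24(W), 23(W), 22(W) — all W, so L
n=31: →26(L), so W
n=32: →27(L), so W
n=33: →28(L), so W
n=34: →29(L), so W
n=35: →30(L), so W
n=36: →30(L), so W
n=37: →30(L), so W
n=38: →30(L), so W
n=39: →34(W), 33(W), 32(W), 31(W) — all W, so L
n=40: →35(W), 34(W), 33(W), 32(W) — all W, so L
n=41: →36(W), 35(W), 34(W), 33(W) — all W, so L
n=42: →37(W), 36(W), 35(W), 34(W) — all W, so L
The losing starting values of n are exactly the entries labelled L in this table (19 of them).

0, 1, 2, 3, 4, 13, 14, 15, 16, 17, 26, 27, 28, 29, 30, 39, 40, 41, 42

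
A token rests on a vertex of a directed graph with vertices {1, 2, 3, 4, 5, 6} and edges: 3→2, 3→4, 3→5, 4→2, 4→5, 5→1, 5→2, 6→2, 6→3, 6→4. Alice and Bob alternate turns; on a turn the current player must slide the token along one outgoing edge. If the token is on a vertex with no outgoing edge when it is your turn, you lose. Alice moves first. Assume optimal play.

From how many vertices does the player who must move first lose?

Classify positions by backward induction: terminal positions (no move available) are L. From any other position, the mover wins iff some move reaches an L.
Every edge goes from a vertex to one that appears earlier in the order 1, 2, 5, 4, 3, 6, so processing vertices in that order labels each vertex after all of its successors.
1: no outgoing edge → L
2: no outgoing edge → L
5: can move to 2, which is L ⇒ W
4: can move to 2, which is L ⇒ W
3: can move to 2, which is L ⇒ W
6: can move to 2, which is L ⇒ W
The L vertices are 1, 2; that is 2 in all.

2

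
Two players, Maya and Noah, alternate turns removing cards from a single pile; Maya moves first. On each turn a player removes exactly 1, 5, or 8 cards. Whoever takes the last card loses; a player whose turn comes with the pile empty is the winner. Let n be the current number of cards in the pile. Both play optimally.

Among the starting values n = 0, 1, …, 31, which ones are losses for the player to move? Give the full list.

1, 3, 5, 7, 14, 16, 18, 20, 27, 29, 31

Compute win/loss labels from the base case upward. A position with no move is W. Any other position is W if it can reach an L in one move, else L.
n=0: no move; the opponent has just taken the last card and therefore loses → W
n=1: →0(W) only, which is W, so L
n=2: →1(L), so W
n=3: →2(W) only, which is W, so L
n=4: →3(L), so W
n=5: →4(W), 0(W) — all W, so L
n=6: →5(L), so W
n=7: →6(W), 2(W) — all W, so L
n=8: →7(L), so W
n=9: →1(L), so W
n=10: →5(L), so W
n=11: →3(L), so W
n=12: →7(L), so W
n=13: →5(L), so W
n=14: →13(W), 9(W), 6(W) — all W, so L
n=15: →14(L), so W
n=16: →15(W), 11(W), 8(W) — all W, so L
n=17: →16(L), so W
n=18: →17(W), 13(W), 10(W) — all W, so L
n=19: →18(L), so W
n=20: →19(W), 15(W), 12(W) — all W, so L
n=21: →20(L), so W
n=22: →14(L), so W
n=23: →18(L), so W
n=24: →16(L), so W
n=25: →20(L), so W
n=26: →18(L), so W
n=27: →26(W), 22(W), 19(W) — all W, so L
n=28: →27(L), so W
n=29: →28(W), 24(W), 21(W) — all W, so L
n=30: →29(L), so W
n=31: →30(W), 26(W), 23(W) — all W, so L
The losing starting values of n are exactly the entries labelled L in this table (11 of them).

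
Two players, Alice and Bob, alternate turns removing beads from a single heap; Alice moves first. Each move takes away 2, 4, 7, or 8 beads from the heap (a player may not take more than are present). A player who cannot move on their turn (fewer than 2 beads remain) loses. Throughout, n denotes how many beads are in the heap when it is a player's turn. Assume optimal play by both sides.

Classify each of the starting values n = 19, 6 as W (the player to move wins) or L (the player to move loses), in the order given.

Classify positions by backward induction: terminal positions (no move available) are L. From any other position, the mover wins iff some move reaches an L.
n=0: no move → L
n=1: no move → L
n=2: reaches L-position 0 → W
n=3: reaches L-position 1 → W
n=4: reaches L-position 0 → W
n=5: reaches L-position 1 → W
n=6: only reaches 4(W), 2(W), all W → L
n=7: reaches L-position 0 → W
n=8: reaches L-position 6 → W
n=9: reaches L-position 1 → W
n=10: reaches L-position 6 → W
n=11: only reaches 9(W), 7(W), 4(W), 3(W), all W → L
n=12: only reaches 10(W), 8(W), 5(W), 4(W), all W → L
n=13: reaches L-position 11 → W
n=14: reaches L-position 12 → W
n=15: reaches L-position 11 → W
n=16: reaches L-position 12 → W
n=17: only reaches 15(W), 13(W), 10(W), 9(W), all W → L
n=18: reaches L-position 11 → W
n=19: reaches L-position 17 → W

19: W, 6: L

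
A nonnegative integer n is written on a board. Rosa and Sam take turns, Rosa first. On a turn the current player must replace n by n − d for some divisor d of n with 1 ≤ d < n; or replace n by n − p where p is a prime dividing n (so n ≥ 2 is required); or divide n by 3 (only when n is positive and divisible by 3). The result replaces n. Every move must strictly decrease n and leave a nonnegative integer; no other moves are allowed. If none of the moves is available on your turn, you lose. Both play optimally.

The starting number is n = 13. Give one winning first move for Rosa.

Compute win/loss labels from the base case upward. A position with no move is L. Any other position is W if it can reach an L in one move, else L.
n=0: no move → L
n=1: no move → L
n=2: reaches L-position 0 → W
n=3: reaches L-position 0 → W
n=4: only reaches 2(W), 3(W), all W → L
n=5: reaches L-position 0 → W
n=6: reaches L-position 4 → W
n=7: reaches L-position 0 → W
n=8: reaches L-position 4 → W
n=9: only reaches 3(W), 6(W), 8(W), all W → L
n=10: reaches L-position 9 → W
n=11: reaches L-position 0 → W
n=12: reaches L-position 4 → W
n=13: reaches L-position 0 → W
From 13, the L positions reachable in one move are: 0.

Move to 0.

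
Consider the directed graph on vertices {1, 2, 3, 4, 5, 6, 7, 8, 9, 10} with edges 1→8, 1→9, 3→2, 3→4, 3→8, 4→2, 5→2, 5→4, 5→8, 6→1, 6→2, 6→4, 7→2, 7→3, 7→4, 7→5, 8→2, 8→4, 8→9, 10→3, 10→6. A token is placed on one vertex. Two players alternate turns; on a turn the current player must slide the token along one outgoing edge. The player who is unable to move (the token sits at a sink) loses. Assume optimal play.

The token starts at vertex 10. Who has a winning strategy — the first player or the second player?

The second player wins.

Positions with no move are L. A position that does have a move is losing for the player to move precisely when every available move leads to a winning position for the opponent. Fill in the labels:
Every edge goes from a vertex to one that appears earlier in the order 9, 2, 4, 8, 3, 5, 1, 7, 6, 10, so processing vertices in that order labels each vertex after all of its successors.
9: no outgoing edge → L
2: no outgoing edge → L
4: can move to 2, which is L ⇒ W
8: can move to 2, which is L ⇒ W
3: can move to 2, which is L ⇒ W
5: can move to 2, which is L ⇒ W
1: can move to 9, which is L ⇒ W
7: can move to 2, which is L ⇒ W
6: can move to 2, which is L ⇒ W
10: moves to 6(W), 3(W); every one is W ⇒ L
The starting position 10 is L: whatever the player to move does, the opponent receives a W position.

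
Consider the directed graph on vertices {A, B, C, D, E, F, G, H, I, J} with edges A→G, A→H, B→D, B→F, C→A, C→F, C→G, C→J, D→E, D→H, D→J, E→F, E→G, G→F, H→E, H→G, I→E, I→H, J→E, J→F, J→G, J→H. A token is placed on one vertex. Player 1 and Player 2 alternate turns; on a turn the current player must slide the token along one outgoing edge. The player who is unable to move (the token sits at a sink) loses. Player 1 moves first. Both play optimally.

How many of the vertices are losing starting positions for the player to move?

2

Positions with no move are L. A position that does have a move is losing for the player to move precisely when every available move leads to a winning position for the opponent. Fill in the labels:
Every edge goes from a vertex to one that appears earlier in the order F, G, E, H, J, I, A, C, D, B, so processing vertices in that order labels each vertex after all of its successors.
F: no outgoing edge → L
G: →F(L), so W
E: →F(L), so W
H: →E(W), G(W) — all W, so L
J: →H(L), so W
I: →H(L), so W
A: →H(L), so W
C: →F(L), so W
D: →H(L), so W
B: →F(L), so W
The L vertices are F, H; that is 2 in all.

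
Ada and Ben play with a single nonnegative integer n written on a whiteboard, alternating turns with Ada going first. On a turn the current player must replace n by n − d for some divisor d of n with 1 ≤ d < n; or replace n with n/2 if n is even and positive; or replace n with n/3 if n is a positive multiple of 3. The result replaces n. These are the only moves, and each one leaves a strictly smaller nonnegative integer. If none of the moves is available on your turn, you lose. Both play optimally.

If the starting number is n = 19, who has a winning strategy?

Ben wins.

Compute win/loss labels from the base case upward. A position with no move is L. Any other position is W if it can reach an L in one move, else L.
n=0: no move → L
n=1: no move → L
n=2: reaches L-position 1 → W
n=3: reaches L-position 1 → W
n=4: only reaches 2(W), 3(W), all W → L
n=5: reaches L-position 4 → W
n=6: reaches L-position 4 → W
n=7: only reaches 6(W), which is W → L
n=8: reaches L-position 4 → W
n=9: only reaches 3(W), 6(W), 8(W), all W → L
n=10: reaches L-position 9 → W
n=11: only reaches 10(W), which is W → L
n=12: reaches L-position 4 → W
n=13: only reaches 12(W), which is W → L
n=14: reaches L-position 7 → W
n=15: only reaches 5(W), 10(W), 12(W), 14(W), all W → L
n=16: reaches L-position 15 → W
n=17: only reaches 16(W), which is W → L
n=18: reaches L-position 9 → W
n=19: only reaches 18(W), which is W → L
Every move from 19 reaches a W position, so the mover loses.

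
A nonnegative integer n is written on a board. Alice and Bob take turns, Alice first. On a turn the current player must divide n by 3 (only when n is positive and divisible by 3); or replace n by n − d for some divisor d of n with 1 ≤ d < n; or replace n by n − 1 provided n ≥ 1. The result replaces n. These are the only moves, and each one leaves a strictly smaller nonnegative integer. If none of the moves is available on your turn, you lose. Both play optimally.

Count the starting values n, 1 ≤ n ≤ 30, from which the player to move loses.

Use the standard recursion: the mover loses at a terminal position; elsewhere, the mover wins exactly when some move hands the opponent an L position.
n=0: no move → L
n=1: reaches L-position 0 → W
n=2: only reaches 1(W), which is W → L
n=3: reaches L-position 2 → W
n=4: reaches L-position 2 → W
n=5: only reaches 4(W), which is W → L
n=6: reaches L-position 2 → W
n=7: only reaches 6(W), which is W → L
n=8: reaches L-position 7 → W
n=9: only reaches 3(W), 6(W), 8(W), all W → L
n=10: reaches L-position 5 → W
n=11: only reaches 10(W), which is W → L
n=12: reaches L-position 9 → W
n=13: only reaches 12(W), which is W → L
n=14: reaches L-position 7 → W
n=15: reaches L-position 5 → W
n=16: only reaches 8(W), 12(W), 14(W), 15(W), all W → L
n=17: reaches L-position 16 → W
n=18: reaches L-position 9 → W
n=19: only reaches 18(W), which is W → L
n=20: reaches L-position 16 → W
n=21: reaches L-position 7 → W
n=22: reaches L-position 11 → W
n=23: only reaches 22(W), which is W → L
n=24: reaches L-position 16 → W
n=25: only reaches 20(W), 24(W), all W → L
n=26: reaches L-position 13 → W
n=27: reaches L-position 9 → W
n=28: only reaches 14(W), 21(W), 24(W), 26(W), 27(W), all W → L
n=29: reaches L-position 28 → W
n=30: reaches L-position 25 → W
L entries with 1 ≤ n ≤ 30 (n=0 is outside the asked range and is not counted): n = 2, 5, 7, 9, 11, 13, 16, 19, 23, 25, 28; that makes 11.

11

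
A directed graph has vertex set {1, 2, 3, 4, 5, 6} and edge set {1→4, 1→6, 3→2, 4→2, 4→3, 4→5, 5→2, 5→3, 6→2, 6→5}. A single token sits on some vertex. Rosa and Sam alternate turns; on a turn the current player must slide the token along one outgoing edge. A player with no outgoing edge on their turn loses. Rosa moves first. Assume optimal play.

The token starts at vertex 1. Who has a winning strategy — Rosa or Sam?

Classify positions by backward induction: terminal positions (no move available) are L. From any other position, the mover wins iff some move reaches an L.
Every edge goes from a vertex to one that appears earlier in the order 2, 3, 5, 4, 6, 1, so processing vertices in that order labels each vertex after all of its successors.
2: no outgoing edge → L
3: W (go to 2, an L position)
5: W (go to 2, an L position)
4: W (go to 2, an L position)
6: W (go to 2, an L position)
1: L (options 6(W), 4(W) are all W)
The starting position 1 is L: whatever Rosa does, the opponent receives a W position.

Sam wins.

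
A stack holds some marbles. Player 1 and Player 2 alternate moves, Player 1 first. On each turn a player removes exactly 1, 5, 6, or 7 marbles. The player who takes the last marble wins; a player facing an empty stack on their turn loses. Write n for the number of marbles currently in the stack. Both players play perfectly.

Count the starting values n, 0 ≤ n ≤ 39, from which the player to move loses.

Label each position W (a win for the player to move) or L (a loss). A position with no legal move is L; any other position is W exactly when some move reaches an L, and L when every move reaches a W.
n=0: no move → L
n=1: can move to 0, which is L ⇒ W
n=2: the only move is to 1(W), a W ⇒ L
n=3: can move to 2, which is L ⇒ W
n=4: the only move is to 3(W), a W ⇒ L
n=5: can move to 4, which is L ⇒ W
n=6: can move to 0, which is L ⇒ W
n=7: can move to 2, which is L ⇒ W
n=8: can move to 2, which is L ⇒ W
n=9: can move to 4, which is L ⇒ W
n=10: can move to 4, which is L ⇒ W
n=11: can move to 4, which is L ⇒ W
n=12: moves to 11(W), 7(W), 6(W), 5(W); every one is W ⇒ L
n=13: can move to 12, which is L ⇒ W
n=14: moves to 13(W), 9(W), 8(W), 7(W); every one is W ⇒ L
n=15: can move to 14, which is L ⇒ W
n=16: moves to 15(W), 11(W), 10(W), 9(W); every one is W ⇒ L
n=17: can move to 16, which is L ⇒ W
n=18: can move to 12, which is L ⇒ W
n=19: can move to 14, which is L ⇒ W
n=20: can move to 14, which is L ⇒ W
n=21: can move to 16, which is L ⇒ W
n=22: can move to 16, which is L ⇒ W
n=23: can move to 16, which is L ⇒ W
n=24: moves to 23(W), 19(W), 18(W), 17(W); every one is W ⇒ L
n=25: can move to 24, which is L ⇒ W
n=26: moves to 25(W), 21(W), 20(W), 19(W); every one is W ⇒ L
n=27: can move to 26, which is L ⇒ W
n=28: moves to 27(W), 23(W), 22(W), 21(W); every one is W ⇒ L
n=29: can move to 28, which is L ⇒ W
n=30: can move to 24, which is L ⇒ W
n=31: can move to 26, which is L ⇒ W
n=32: can move to 26, which is L ⇒ W
n=33: can move to 28, which is L ⇒ W
n=34: can move to 28, which is L ⇒ W
n=35: can move to 28, which is L ⇒ W
n=36: moves to 35(W), 31(W), 30(W), 29(W); every one is W ⇒ L
n=37: can move to 36, which is L ⇒ W
n=38: moves to 37(W), 33(W), 32(W), 31(W); every one is W ⇒ L
n=39: can move to 38, which is L ⇒ W
L entries with 0 ≤ n ≤ 39: n = 0, 2, 4, 12, 14, 16, 24, 26, 28, 36, 38; that makes 11.

11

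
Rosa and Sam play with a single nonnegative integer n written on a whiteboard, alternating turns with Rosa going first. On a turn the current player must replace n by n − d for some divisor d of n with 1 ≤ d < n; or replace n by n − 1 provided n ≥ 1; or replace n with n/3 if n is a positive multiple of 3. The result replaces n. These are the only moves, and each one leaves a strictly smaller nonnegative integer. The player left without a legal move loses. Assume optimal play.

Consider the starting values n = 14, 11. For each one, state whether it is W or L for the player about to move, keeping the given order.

Compute win/loss labels from the base case upward. A position with no move is L. Any other position is W if it can reach an L in one move, else L.
n=0: no move → L
n=1: →0(L), so W
n=2: →1(W) only, which is W, so L
n=3: →2(L), so W
n=4: →2(L), so W
n=5: →4(W) only, which is W, so L
n=6: →2(L), so W
n=7: →6(W) only, which is W, so L
n=8: →7(L), so W
n=9: →3(W), 6(W), 8(W) — all W, so L
n=10: →5(L), so W
n=11: →10(W) only, which is W, so L
n=12: →9(L), so W
n=13: →12(W) only, which is W, so L
n=14: →7(L), so W

14: W, 11: L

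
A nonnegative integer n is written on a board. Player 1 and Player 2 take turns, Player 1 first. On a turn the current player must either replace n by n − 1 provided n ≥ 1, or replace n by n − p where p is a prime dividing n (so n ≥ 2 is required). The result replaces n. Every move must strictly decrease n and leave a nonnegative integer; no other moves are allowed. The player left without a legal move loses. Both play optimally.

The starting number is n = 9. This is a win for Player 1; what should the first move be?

Move to 8.

Classify positions by backward induction: terminal positions (no move available) are L. From any other position, the mover wins iff some move reaches an L.
n=0: no move → L
n=1: →0(L), so W
n=2: →0(L), so W
n=3: →0(L), so W
n=4: →2(W), 3(W) — all W, so L
n=5: →0(L), so W
n=6: →4(L), so W
n=7: →0(L), so W
n=8: →6(W), 7(W) — all W, so L
n=9: →8(L), so W
From 9, the L positions reachable in one move are: 8.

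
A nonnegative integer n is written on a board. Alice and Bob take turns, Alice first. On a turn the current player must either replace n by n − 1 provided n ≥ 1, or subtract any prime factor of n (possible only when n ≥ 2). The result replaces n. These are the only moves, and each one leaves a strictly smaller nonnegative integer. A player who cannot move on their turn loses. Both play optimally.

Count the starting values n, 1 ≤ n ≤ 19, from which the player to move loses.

Use the standard recursion: the mover loses at a terminal position; elsewhere, the mover wins exactly when some move hands the opponent an L position.
n=0: no move → L
n=1: can move to 0, which is L ⇒ W
n=2: can move to 0, which is L ⇒ W
n=3: can move to 0, which is L ⇒ W
n=4: moves to 2(W), 3(W); every one is W ⇒ L
n=5: can move to 0, which is L ⇒ W
n=6: can move to 4, which is L ⇒ W
n=7: can move to 0, which is L ⇒ W
n=8: moves to 6(W), 7(W); every one is W ⇒ L
n=9: can move to 8, which is L ⇒ W
n=10: can move to 8, which is L ⇒ W
n=11: can move to 0, which is L ⇒ W
n=12: moves to 9(W), 10(W), 11(W); every one is W ⇒ L
n=13: can move to 0, which is L ⇒ W
n=14: can move to 12, which is L ⇒ W
n=15: can move to 12, which is L ⇒ W
n=16: moves to 14(W), 15(W); every one is W ⇒ L
n=17: can move to 0, which is L ⇒ W
n=18: can move to 16, which is L ⇒ W
n=19: can move to 0, which is L ⇒ W
L entries with 1 ≤ n ≤ 19 (n=0 is outside the asked range and is not counted): n = 4, 8, 12, 16; that makes 4.

4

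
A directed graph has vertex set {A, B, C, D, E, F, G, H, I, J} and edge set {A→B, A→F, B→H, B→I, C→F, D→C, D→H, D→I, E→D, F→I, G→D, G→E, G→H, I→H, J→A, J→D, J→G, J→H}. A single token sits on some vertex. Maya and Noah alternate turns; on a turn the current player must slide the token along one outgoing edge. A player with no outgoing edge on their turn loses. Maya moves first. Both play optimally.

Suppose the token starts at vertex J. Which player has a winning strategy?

Label each position W (a win for the player to move) or L (a loss). A position with no legal move is L; any other position is W exactly when some move reaches an L, and L when every move reaches a W.
Every edge goes from a vertex to one that appears earlier in the order H, I, F, C, B, A, D, E, G, J, so processing vertices in that order labels each vertex after all of its successors.
H: no outgoing edge → L
I: →H(L), so W
F: →I(W) only, which is W, so L
C: →F(L), so W
B: →H(L), so W
A: →F(L), so W
D: →H(L), so W
E: →D(W) only, which is W, so L
G: →E(L), so W
J: →H(L), so W
From J Maya can move to H, reaching an L position.

Maya wins.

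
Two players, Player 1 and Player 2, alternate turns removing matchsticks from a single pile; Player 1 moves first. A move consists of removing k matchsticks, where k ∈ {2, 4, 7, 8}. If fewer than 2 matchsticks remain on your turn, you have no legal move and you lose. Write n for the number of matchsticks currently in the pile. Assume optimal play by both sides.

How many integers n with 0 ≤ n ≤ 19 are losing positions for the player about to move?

6

Use the standard recursion: the mover loses at a terminal position; elsewhere, the mover wins exactly when some move hands the opponent an L position.
n=0: no move → L
n=1: no move → L
n=2: can move to 0, which is L ⇒ W
n=3: can move to 1, which is L ⇒ W
n=4: can move to 0, which is L ⇒ W
n=5: can move to 1, which is L ⇒ W
n=6: moves to 4(W), 2(W); every one is W ⇒ L
n=7: can move to 0, which is L ⇒ W
n=8: can move to 6, which is L ⇒ W
n=9: can move to 1, which is L ⇒ W
n=10: can move to 6, which is L ⇒ W
n=11: moves to 9(W), 7(W), 4(W), 3(W); every one is W ⇒ L
n=12: moves to 10(W), 8(W), 5(W), 4(W); every one is W ⇒ L
n=13: can move to 11, which is L ⇒ W
n=14: can move to 12, which is L ⇒ W
n=15: can move to 11, which is L ⇒ W
n=16: can move to 12, which is L ⇒ W
n=17: moves to 15(W), 13(W), 10(W), 9(W); every one is W ⇒ L
n=18: can move to 11, which is L ⇒ W
n=19: can move to 17, which is L ⇒ W
L entries with 0 ≤ n ≤ 19: n = 0, 1, 6, 11, 12, 17; that makes 6.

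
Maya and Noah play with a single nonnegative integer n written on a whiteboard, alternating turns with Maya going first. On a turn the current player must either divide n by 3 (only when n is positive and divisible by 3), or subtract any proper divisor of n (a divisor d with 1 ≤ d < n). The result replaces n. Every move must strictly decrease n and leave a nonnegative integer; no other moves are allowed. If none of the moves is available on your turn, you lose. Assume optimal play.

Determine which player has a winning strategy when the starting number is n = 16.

Use the standard recursion: the mover loses at a terminal position; elsewhere, the mover wins exactly when some move hands the opponent an L position.
n=0: no move → L
n=1: no move → L
n=2: reaches L-position 1 → W
n=3: reaches L-position 1 → W
n=4: only reaches 2(W), 3(W), all W → L
n=5: reaches L-position 4 → W
n=6: reaches L-position 4 → W
n=7: only reaches 6(W), which is W → L
n=8: reaches L-position 4 → W
n=9: only reaches 3(W), 6(W), 8(W), all W → L
n=10: reaches L-position 9 → W
n=11: only reaches 10(W), which is W → L
n=12: reaches L-position 4 → W
n=13: only reaches 12(W), which is W → L
n=14: reaches L-position 7 → W
n=15: only reaches 5(W), 10(W), 12(W), 14(W), all W → L
n=16: reaches L-position 15 → W
From 16 Maya can move to 15, reaching an L position.

Maya wins.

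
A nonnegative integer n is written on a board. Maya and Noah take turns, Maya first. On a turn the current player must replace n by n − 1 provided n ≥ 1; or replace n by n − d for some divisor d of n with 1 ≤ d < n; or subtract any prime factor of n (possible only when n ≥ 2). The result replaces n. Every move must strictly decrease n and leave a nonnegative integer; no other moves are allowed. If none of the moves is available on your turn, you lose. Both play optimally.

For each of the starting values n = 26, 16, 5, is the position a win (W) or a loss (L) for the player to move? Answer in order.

26: L, 16: W, 5: W

Work bottom-up. With no move the player to move loses. Otherwise the position is W if at least one move leads to an L position for the opponent, and L if every move leads to a W.
n=0: no move → L
n=1: can move to 0, which is L ⇒ W
n=2: can move to 0, which is L ⇒ W
n=3: can move to 0, which is L ⇒ W
n=4: moves to 2(W), 3(W); every one is W ⇒ L
n=5: can move to 0, which is L ⇒ W
n=6: can move to 4, which is L ⇒ W
n=7: can move to 0, which is L ⇒ W
n=8: can move to 4, which is L ⇒ W
n=9: moves to 6(W), 8(W); every one is W ⇒ L
n=10: can move to 9, which is L ⇒ W
n=11: can move to 0, which is L ⇒ W
n=12: can move to 9, which is L ⇒ W
n=13: can move to 0, which is L ⇒ W
n=14: moves to 7(W), 12(W), 13(W); every one is W ⇒ L
n=15: can move to 14, which is L ⇒ W
n=16: can move to 14, which is L ⇒ W
n=17: can move to 0, which is L ⇒ W
n=18: can move to 9, which is L ⇒ W
n=19: can move to 0, which is L ⇒ W
n=20: moves to 10(W), 15(W), 16(W), 18(W), 19(W); every one is W ⇒ L
n=21: can move to 14, which is L ⇒ W
n=22: can move to 20, which is L ⇒ W
n=23: can move to 0, which is L ⇒ W
n=24: can move to 20, which is L ⇒ W
n=25: can move to 20, which is L ⇒ W
n=26: moves to 13(W), 24(W), 25(W); every one is W ⇒ L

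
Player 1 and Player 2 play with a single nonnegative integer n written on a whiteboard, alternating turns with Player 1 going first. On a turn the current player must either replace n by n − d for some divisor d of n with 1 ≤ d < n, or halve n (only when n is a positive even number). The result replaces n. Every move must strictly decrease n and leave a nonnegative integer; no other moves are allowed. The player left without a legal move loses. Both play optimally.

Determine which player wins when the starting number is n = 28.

Positions with no move are L. A position that does have a move is losing for the player to move precisely when every available move leads to a winning position for the opponent. Fill in the labels:
n=0: no move → L
n=1: no move → L
n=2: →1(L), so W
n=3: →2(W) only, which is W, so L
n=4: →3(L), so W
n=5: →4(W) only, which is W, so L
n=6: →3(L), so W
n=7: →6(W) only, which is W, so L
n=8: →7(L), so W
n=9: →6(W), 8(W) — all W, so L
n=10: →5(L), so W
n=11: →10(W) only, which is W, so L
n=12: →9(L), so W
n=13: →12(W) only, which is W, so L
n=14: →7(L), so W
n=15: →10(W), 12(W), 14(W) — all W, so L
n=16: →15(L), so W
n=17: →16(W) only, which is W, so L
n=18: →9(L), so W
n=19: →18(W) only, which is W, so L
n=20: →15(L), so W
n=21: →14(W), 18(W), 20(W) — all W, so L
n=22: →11(L), so W
n=23: →22(W) only, which is W, so L
n=24: →21(L), so W
n=25: →20(W), 24(W) — all W, so L
n=26: →13(L), so W
n=27: →18(W), 24(W), 26(W) — all W, so L
n=28: →21(L), so W
From 28 Player 1 can move to 21, reaching an L position.

Player 1 wins.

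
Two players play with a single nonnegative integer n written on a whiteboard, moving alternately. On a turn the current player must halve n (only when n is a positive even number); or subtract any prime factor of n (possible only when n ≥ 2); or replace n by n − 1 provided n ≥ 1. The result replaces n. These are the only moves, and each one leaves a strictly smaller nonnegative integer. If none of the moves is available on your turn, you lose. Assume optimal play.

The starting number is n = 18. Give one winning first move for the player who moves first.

Move to 9.

Positions with no move are L. A position that does have a move is losing for the player to move precisely when every available move leads to a winning position for the opponent. Fill in the labels:
n=0: no move → L
n=1: reaches L-position 0 → W
n=2: reaches L-position 0 → W
n=3: reaches L-position 0 → W
n=4: only reaches 2(W), 3(W), all W → L
n=5: reaches L-position 0 → W
n=6: reaches L-position 4 → W
n=7: reaches L-position 0 → W
n=8: reaches L-position 4 → W
n=9: only reaches 6(W), 8(W), all W → L
n=10: reaches L-position 9 → W
n=11: reaches L-position 0 → W
n=12: reaches L-position 9 → W
n=13: reaches L-position 0 → W
n=14: only reaches 7(W), 12(W), 13(W), all W → L
n=15: reaches L-position 14 → W
n=16: reaches L-position 14 → W
n=17: reaches L-position 0 → W
n=18: reaches L-position 9 → W
From 18, the L positions reachable in one move are: 9.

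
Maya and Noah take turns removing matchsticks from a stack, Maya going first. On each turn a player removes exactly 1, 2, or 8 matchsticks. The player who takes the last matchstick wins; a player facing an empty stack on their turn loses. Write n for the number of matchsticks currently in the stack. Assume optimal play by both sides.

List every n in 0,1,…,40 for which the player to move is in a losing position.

Use the standard recursion: the mover loses at a terminal position; elsewhere, the mover wins exactly when some move hands the opponent an L position.
n=0: no move → L
n=1: can move to 0, which is L ⇒ W
n=2: can move to 0, which is L ⇒ W
n=3: moves to 2(W), 1(W); every one is W ⇒ L
n=4: can move to 3, which is L ⇒ W
n=5: can move to 3, which is L ⇒ W
n=6: moves to 5(W), 4(W); every one is W ⇒ L
n=7: can move to 6, which is L ⇒ W
n=8: can move to 6, which is L ⇒ W
n=9: moves to 8(W), 7(W), 1(W); every one is W ⇒ L
n=10: can move to 9, which is L ⇒ W
n=11: can move to 9, which is L ⇒ W
n=12: moves to 11(W), 10(W), 4(W); every one is W ⇒ L
n=13: can move to 12, which is L ⇒ W
n=14: can move to 12, which is L ⇒ W
n=15: moves to 14(W), 13(W), 7(W); every one is W ⇒ L
n=16: can move to 15, which is L ⇒ W
n=17: can move to 15, which is L ⇒ W
n=18: moves to 17(W), 16(W), 10(W); every one is W ⇒ L
n=19: can move to 18, which is L ⇒ W
n=20: can move to 18, which is L ⇒ W
n=21: moves to 20(W), 19(W), 13(W); every one is W ⇒ L
n=22: can move to 21, which is L ⇒ W
n=23: can move to 21, which is L ⇒ W
n=24: moves to 23(W), 22(W), 16(W); every one is W ⇒ L
n=25: can move to 24, which is L ⇒ W
n=26: can move to 24, which is L ⇒ W
n=27: moves to 26(W), 25(W), 19(W); every one is W ⇒ L
n=28: can move to 27, which is L ⇒ W
n=29: can move to 27, which is L ⇒ W
n=30: moves to 29(W), 28(W), 22(W); every one is W ⇒ L
n=31: can move to 30, which is L ⇒ W
n=32: can move to 30, which is L ⇒ W
n=33: moves to 32(W), 31(W), 25(W); every one is W ⇒ L
n=34: can move to 33, which is L ⇒ W
n=35: can move to 33, which is L ⇒ W
n=36: moves to 35(W), 34(W), 28(W); every one is W ⇒ L
n=37: can move to 36, which is L ⇒ W
n=38: can move to 36, which is L ⇒ W
n=39: moves to 38(W), 37(W), 31(W); every one is W ⇒ L
n=40: can move to 39, which is L ⇒ W
The losing starting values of n are exactly the entries labelled L in this table (14 of them).

0, 3, 6, 9, 12, 15, 18, 21, 24, 27, 30, 33, 36, 39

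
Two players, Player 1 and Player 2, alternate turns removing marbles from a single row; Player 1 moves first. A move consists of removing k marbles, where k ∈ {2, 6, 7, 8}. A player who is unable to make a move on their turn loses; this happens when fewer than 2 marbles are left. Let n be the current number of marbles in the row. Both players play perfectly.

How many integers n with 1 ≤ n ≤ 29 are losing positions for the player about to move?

9

Compute win/loss labels from the base case upward. A position with no move is L. Any other position is W if it can reach an L in one move, else L.
n=0: no move → L
n=1: no move → L
n=2: can move to 0, which is L ⇒ W
n=3: can move to 1, which is L ⇒ W
n=4: the only move is to 2(W), a W ⇒ L
n=5: the only move is to 3(W), a W ⇒ L
n=6: can move to 4, which is L ⇒ W
n=7: can move to 5, which is L ⇒ W
n=8: can move to 1, which is L ⇒ W
n=9: can move to 1, which is L ⇒ W
n=10: can move to 4, which is L ⇒ W
n=11: can move to 5, which is L ⇒ W
n=12: can move to 5, which is L ⇒ W
n=13: can move to 5, which is L ⇒ W
n=14: moves to 12(W), 8(W), 7(W), 6(W); every one is W ⇒ L
n=15: moves to 13(W), 9(W), 8(W), 7(W); every one is W ⇒ L
n=16: can move to 14, which is L ⇒ W
n=17: can move to 15, which is L ⇒ W
n=18: moves to 16(W), 12(W), 11(W), 10(W); every one is W ⇒ L
n=19: moves to 17(W), 13(W), 12(W), 11(W); every one is W ⇒ L
n=20: can move to 18, which is L ⇒ W
n=21: can move to 19, which is L ⇒ W
n=22: can move to 15, which is L ⇒ W
n=23: can move to 15, which is L ⇒ W
n=24: can move to 18, which is L ⇒ W
n=25: can move to 19, which is L ⇒ W
n=26: can move to 19, which is L ⇒ W
n=27: can move to 19, which is L ⇒ W
n=28: moves to 26(W), 22(W), 21(W), 20(W); every one is W ⇒ L
n=29: moves to 27(W), 23(W), 22(W), 21(W); every one is W ⇒ L
L entries with 1 ≤ n ≤ 29 (n=0 is outside the asked range and is not counted): n = 1, 4, 5, 14, 15, 18, 19, 28, 29; that makes 9.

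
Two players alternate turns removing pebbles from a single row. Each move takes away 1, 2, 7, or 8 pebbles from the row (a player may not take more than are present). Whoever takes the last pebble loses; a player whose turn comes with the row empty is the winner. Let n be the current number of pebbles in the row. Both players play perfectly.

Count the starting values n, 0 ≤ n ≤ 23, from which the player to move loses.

Label each position W (a win for the player to move) or L (a loss). A position with no legal move is W; any other position is W exactly when some move reaches an L, and L when every move reaches a W.
n=0: no move; the opponent has just taken the last pebble and therefore loses → W
n=1: the only move is to 0(W), a W ⇒ L
n=2: can move to 1, which is L ⇒ W
n=3: can move to 1, which is L ⇒ W
n=4: moves to 3(W), 2(W); every one is W ⇒ L
n=5: can move to 4, which is L ⇒ W
n=6: can move to 4, which is L ⇒ W
n=7: moves to 6(W), 5(W), 0(W); every one is W ⇒ L
n=8: can move to 7, which is L ⇒ W
n=9: can move to 7, which is L ⇒ W
n=10: moves to 9(W), 8(W), 3(W), 2(W); every one is W ⇒ L
n=11: can move to 10, which is L ⇒ W
n=12: can move to 10, which is L ⇒ W
n=13: moves to 12(W), 11(W), 6(W), 5(W); every one is W ⇒ L
n=14: can move to 13, which is L ⇒ W
n=15: can move to 13, which is L ⇒ W
n=16: moves to 15(W), 14(W), 9(W), 8(W); every one is W ⇒ L
n=17: can move to 16, which is L ⇒ W
n=18: can move to 16, which is L ⇒ W
n=19: moves to 18(W), 17(W), 12(W), 11(W); every one is W ⇒ L
n=20: can move to 19, which is L ⇒ W
n=21: can move to 19, which is L ⇒ W
n=22: moves to 21(W), 20(W), 15(W), 14(W); every one is W ⇒ L
n=23: can move to 22, which is L ⇒ W
L entries with 0 ≤ n ≤ 23: n = 1, 4, 7, 10, 13, 16, 19, 22; that makes 8.

8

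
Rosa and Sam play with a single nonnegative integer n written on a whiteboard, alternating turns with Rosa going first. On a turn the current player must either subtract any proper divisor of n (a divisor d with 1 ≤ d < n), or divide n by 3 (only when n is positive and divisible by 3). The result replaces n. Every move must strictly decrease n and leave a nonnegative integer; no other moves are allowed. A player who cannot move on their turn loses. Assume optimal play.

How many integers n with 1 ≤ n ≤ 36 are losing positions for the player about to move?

14

Work bottom-up. With no move the player to move loses. Otherwise the position is W if at least one move leads to an L position for the opponent, and L if every move leads to a W.
n=0: no move → L
n=1: no move → L
n=2: can move to 1, which is L ⇒ W
n=3: can move to 1, which is L ⇒ W
n=4: moves to 2(W), 3(W); every one is W ⇒ L
n=5: can move to 4, which is L ⇒ W
n=6: can move to 4, which is L ⇒ W
n=7: the only move is to 6(W), a W ⇒ L
n=8: can move to 4, which is L ⇒ W
n=9: moves to 3(W), 6(W), 8(W); every one is W ⇒ L
n=10: can move to 9, which is L ⇒ W
n=11: the only move is to 10(W), a W ⇒ L
n=12: can move to 4, which is L ⇒ W
n=13: the only move is to 12(W), a W ⇒ L
n=14: can move to 7, which is L ⇒ W
n=15: moves to 5(W), 10(W), 12(W), 14(W); every one is W ⇒ L
n=16: can move to 15, which is L ⇒ W
n=17: the only move is to 16(W), a W ⇒ L
n=18: can move to 9, which is L ⇒ W
n=19: the only move is to 18(W), a W ⇒ L
n=20: can move to 15, which is L ⇒ W
n=21: can move to 7, which is L ⇒ W
n=22: can move to 11, which is L ⇒ W
n=23: the only move is to 22(W), a W ⇒ L
n=24: can move to 23, which is L ⇒ W
n=25: moves to 20(W), 24(W); every one is W ⇒ L
n=26: can move to 13, which is L ⇒ W
n=27: can move to 9, which is L ⇒ W
n=28: moves to 14(W), 21(W), 24(W), 26(W), 27(W); every one is W ⇒ L
n=29: can move to 28, which is L ⇒ W
n=30: can move to 15, which is L ⇒ W
n=31: the only move is to 30(W), a W ⇒ L
n=32: can move to 28, which is L ⇒ W
n=33: can move to 11, which is L ⇒ W
n=34: can move to 17, which is L ⇒ W
n=35: can move to 28, which is L ⇒ W
n=36: moves to 12(W), 18(W), 24(W), 27(W), 30(W), 32(W), 33(W), 34(W), 35(W); every one is W ⇒ L
L entries with 1 ≤ n ≤ 36 (n=0 is outside the asked range and is not counted): n = 1, 4, 7, 9, 11, 13, 15, 17, 19, 23, 25, 28, 31, 36; that makes 14.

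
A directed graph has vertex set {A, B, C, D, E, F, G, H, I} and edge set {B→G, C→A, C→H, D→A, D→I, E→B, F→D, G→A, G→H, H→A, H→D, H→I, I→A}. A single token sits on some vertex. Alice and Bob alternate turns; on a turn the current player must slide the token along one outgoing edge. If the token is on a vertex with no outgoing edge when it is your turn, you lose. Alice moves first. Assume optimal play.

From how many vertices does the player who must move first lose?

3

Label each position W (a win for the player to move) or L (a loss). A position with no legal move is L; any other position is W exactly when some move reaches an L, and L when every move reaches a W.
Every edge goes from a vertex to one that appears earlier in the order A, I, D, H, G, B, C, F, E, so processing vertices in that order labels each vertex after all of its successors.
A: no outgoing edge → L
I: W (go to A, an L position)
D: W (go to A, an L position)
H: W (go to A, an L position)
G: W (go to A, an L position)
B: L (sole option G(W) is W)
C: W (go to A, an L position)
F: L (sole option D(W) is W)
E: W (go to B, an L position)
The L vertices are A, B, F; that is 3 in all.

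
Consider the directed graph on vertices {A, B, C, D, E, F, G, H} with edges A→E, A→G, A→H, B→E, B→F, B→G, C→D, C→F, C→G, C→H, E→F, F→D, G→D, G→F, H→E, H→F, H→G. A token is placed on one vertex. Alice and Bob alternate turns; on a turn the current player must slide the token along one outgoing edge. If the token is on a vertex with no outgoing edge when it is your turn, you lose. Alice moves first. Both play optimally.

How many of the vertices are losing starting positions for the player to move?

Use the standard recursion: the mover loses at a terminal position; elsewhere, the mover wins exactly when some move hands the opponent an L position.
Every edge goes from a vertex to one that appears earlier in the order D, F, G, E, H, C, A, B, so processing vertices in that order labels each vertex after all of its successors.
D: no outgoing edge → L
F: can move to D, which is L ⇒ W
G: can move to D, which is L ⇒ W
E: the only move is to F(W), a W ⇒ L
H: can move to E, which is L ⇒ W
C: can move to D, which is L ⇒ W
A: can move to E, which is L ⇒ W
B: can move to E, which is L ⇒ W
The L vertices are D, E; that is 2 in all.

2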